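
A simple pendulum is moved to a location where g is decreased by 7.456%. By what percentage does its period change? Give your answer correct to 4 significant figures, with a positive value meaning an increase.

3.950%

T ∝ 1/√g, so T'/T = 1/√(0.92544) = 1.0395.
Percentage change in T = (1.0395 − 1) × 100% = 3.950%.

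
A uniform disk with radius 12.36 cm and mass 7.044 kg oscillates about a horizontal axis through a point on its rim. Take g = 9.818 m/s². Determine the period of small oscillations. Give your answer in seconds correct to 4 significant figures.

I_cm = ½mr² = 0.053805 kg·m². The pivot is at distance d = 0.1236 m from the centre of mass.
By the parallel-axis theorem, I = I_cm + md² = 0.053805 + 0.10761 = 0.16142 kg·m².
T = 2π√(I/(mgd)) = 2π√(0.16142/(7.044 × 9.818 × 0.1236)) = 0.8634 s.

0.8634 s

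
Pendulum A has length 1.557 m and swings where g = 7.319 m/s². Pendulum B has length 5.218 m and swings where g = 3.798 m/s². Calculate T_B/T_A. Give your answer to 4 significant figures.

T = 2π√(L/g), so T_B/T_A = √((L_B/g_B)/(L_A/g_A)) = √((5.218/3.798)/(1.557/7.319)) = 2.541.

2.541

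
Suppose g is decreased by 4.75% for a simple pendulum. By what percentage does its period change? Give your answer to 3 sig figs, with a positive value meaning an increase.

T ∝ 1/√g, so T'/T = 1/√(0.9525) = 1.025.
Percentage change in T = (1.025 − 1) × 100% = 2.46%.

2.46%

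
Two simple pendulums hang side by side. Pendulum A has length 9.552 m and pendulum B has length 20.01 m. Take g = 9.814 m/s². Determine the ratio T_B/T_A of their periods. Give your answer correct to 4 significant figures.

T ∝ √L, so T_B/T_A = √(L_B/L_A) = √(20.01/9.552) = 1.447.

1.447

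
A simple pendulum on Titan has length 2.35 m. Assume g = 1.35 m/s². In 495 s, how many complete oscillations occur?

T = 2π√(L/g) = 2π√(2.35/1.35) = 8.290 s.
Number of complete oscillations = ⌊495/8.290⌋ = ⌊59.71⌋ = 59.

59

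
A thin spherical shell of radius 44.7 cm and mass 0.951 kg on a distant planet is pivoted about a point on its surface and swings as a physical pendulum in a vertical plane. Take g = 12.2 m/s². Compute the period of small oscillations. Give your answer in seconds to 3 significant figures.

1.55 s

I_cm = (2/3)mr² = 0.1267 kg·m². The pivot is at distance d = 0.447 m from the centre of mass.
By the parallel-axis theorem, I = I_cm + md² = 0.1267 + 0.1900 = 0.3167 kg·m².
T = 2π√(I/(mgd)) = 2π√(0.3167/(0.951 × 12.2 × 0.447)) = 1.55 s.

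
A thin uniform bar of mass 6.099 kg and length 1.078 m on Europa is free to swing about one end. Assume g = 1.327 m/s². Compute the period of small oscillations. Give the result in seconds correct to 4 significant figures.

4.624 s

For a physical pendulum T = 2π√(I/(mgd)), with d = 0.53900 m from pivot to centre of mass.
I_cm = mL²/12 = 6.099 × 1.078²/12 = 0.59063 kg·m²; I = I_cm + md² = 0.59063 + 6.099 × 0.53900² = 2.3625 kg·m².
T = 2π√(2.3625/(6.099 × 1.327 × 0.53900)) = 4.624 s.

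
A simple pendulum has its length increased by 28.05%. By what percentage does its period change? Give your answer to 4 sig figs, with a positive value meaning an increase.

T ∝ √L, so T'/T = √(1.2805) = 1.1316.
Percentage change in T = (1.1316 − 1) × 100% = 13.16%.

13.16%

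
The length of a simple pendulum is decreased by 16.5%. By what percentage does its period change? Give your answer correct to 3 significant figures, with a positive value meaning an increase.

T ∝ √L, so T'/T = √(0.8350) = 0.9138.
Percentage change in T = (0.9138 − 1) × 100% = -8.62%.

-8.62%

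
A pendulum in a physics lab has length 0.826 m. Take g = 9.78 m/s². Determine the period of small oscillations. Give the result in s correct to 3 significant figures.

1.83 s

T = 2π√(L/g) = 2π√(0.826/9.78) = 2π × 0.2906 = 1.83 s.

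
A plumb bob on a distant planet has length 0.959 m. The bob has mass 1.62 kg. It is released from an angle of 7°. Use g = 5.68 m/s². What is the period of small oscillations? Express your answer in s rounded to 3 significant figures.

2.58 s

T = 2π√(L/g) = 2π√(0.959/5.68) = 2π × 0.4109 = 2.58 s.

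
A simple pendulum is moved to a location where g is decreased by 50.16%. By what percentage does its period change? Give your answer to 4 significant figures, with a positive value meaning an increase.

41.65%

T ∝ 1/√g, so T'/T = 1/√(0.49840) = 1.4165.
Percentage change in T = (1.4165 − 1) × 100% = 41.65%.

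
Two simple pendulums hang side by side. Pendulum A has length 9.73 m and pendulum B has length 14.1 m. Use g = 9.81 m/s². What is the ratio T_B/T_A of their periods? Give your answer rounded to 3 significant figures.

T ∝ √L, so T_B/T_A = √(L_B/L_A) = √(14.1/9.73) = 1.20.

1.20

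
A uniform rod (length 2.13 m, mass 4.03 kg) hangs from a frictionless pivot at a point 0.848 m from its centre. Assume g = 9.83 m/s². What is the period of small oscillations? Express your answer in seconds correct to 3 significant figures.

For a physical pendulum T = 2π√(I/(mgd)), with d = 0.8480 m from pivot to centre of mass.
I_cm = mL²/12 = 4.03 × 2.13²/12 = 1.524 kg·m²; I = I_cm + md² = 1.524 + 4.03 × 0.8480² = 4.422 kg·m².
T = 2π√(4.422/(4.03 × 9.83 × 0.8480)) = 2.28 s.

2.28 s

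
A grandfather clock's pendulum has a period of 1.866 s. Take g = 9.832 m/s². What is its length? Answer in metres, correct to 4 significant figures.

From T = 2π√(L/g), L = gT²/(4π²) = 9.832 × 1.8660²/(4π²) = 0.8672 m.

0.8672 m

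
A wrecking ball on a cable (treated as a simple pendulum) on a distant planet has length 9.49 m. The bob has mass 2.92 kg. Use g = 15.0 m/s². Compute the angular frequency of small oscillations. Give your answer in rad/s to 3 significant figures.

ω = √(g/L) = √(15.0/9.49) = 1.26 rad/s.

1.26 rad/s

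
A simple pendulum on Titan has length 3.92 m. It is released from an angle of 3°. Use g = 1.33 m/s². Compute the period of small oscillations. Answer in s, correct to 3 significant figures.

10.8 s

T = 2π√(L/g) = 2π√(3.92/1.33) = 2π × 1.717 = 10.8 s.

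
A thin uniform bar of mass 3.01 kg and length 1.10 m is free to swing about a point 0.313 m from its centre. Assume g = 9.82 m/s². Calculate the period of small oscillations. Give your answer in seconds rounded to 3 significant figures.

For a physical pendulum T = 2π√(I/(mgd)), with d = 0.3130 m from pivot to centre of mass.
I_cm = mL²/12 = 3.01 × 1.10²/12 = 0.3035 kg·m²; I = I_cm + md² = 0.3035 + 3.01 × 0.3130² = 0.5984 kg·m².
T = 2π√(0.5984/(3.01 × 9.82 × 0.3130)) = 1.60 s.

1.60 s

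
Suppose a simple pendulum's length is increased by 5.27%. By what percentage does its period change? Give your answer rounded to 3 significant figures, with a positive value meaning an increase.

2.60%

T ∝ √L, so T'/T = √(1.053) = 1.026.
Percentage change in T = (1.026 − 1) × 100% = 2.60%.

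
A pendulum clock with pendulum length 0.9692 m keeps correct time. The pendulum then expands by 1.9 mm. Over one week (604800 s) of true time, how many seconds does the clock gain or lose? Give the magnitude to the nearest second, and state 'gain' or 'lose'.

T ∝ √L, so T'/T = √(0.97110/0.9692) = 1.00098.
In 604800 s of true time the clock registers 604800/1.00098 = 604208.1 s, so it loses 592 s.

lose 592 s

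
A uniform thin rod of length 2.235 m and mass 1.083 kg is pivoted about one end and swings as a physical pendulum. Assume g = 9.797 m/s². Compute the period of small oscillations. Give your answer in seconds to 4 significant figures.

2.450 s

For a physical pendulum T = 2π√(I/(mgd)), with d = 1.1175 m from pivot to centre of mass.
I_cm = mL²/12 = 1.083 × 2.235²/12 = 0.45082 kg·m²; I = I_cm + md² = 0.45082 + 1.083 × 1.1175² = 1.8033 kg·m².
T = 2π√(1.8033/(1.083 × 9.797 × 1.1175)) = 2.450 s.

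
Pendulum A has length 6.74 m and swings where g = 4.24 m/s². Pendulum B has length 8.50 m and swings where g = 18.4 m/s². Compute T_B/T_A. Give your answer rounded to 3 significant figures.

0.539

T = 2π√(L/g), so T_B/T_A = √((L_B/g_B)/(L_A/g_A)) = √((8.50/18.4)/(6.74/4.24)) = 0.539.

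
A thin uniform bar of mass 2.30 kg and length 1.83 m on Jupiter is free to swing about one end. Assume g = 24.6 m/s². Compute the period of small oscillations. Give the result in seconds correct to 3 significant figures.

For a physical pendulum T = 2π√(I/(mgd)), with d = 0.9150 m from pivot to centre of mass.
I_cm = mL²/12 = 2.30 × 1.83²/12 = 0.6419 kg·m²; I = I_cm + md² = 0.6419 + 2.30 × 0.9150² = 2.567 kg·m².
T = 2π√(2.567/(2.30 × 24.6 × 0.9150)) = 1.40 s.

1.40 s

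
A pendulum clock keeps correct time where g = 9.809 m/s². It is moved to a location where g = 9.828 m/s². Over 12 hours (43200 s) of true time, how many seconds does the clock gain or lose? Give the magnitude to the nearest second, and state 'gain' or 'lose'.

The clock's period scales as T ∝ 1/√g, so T'/T = √(9.809/9.828) = 0.999033.
In 43200 s of true time the clock registers 43200/0.999033 = 43241.8 s, so it gains 42 s.

gain 42 s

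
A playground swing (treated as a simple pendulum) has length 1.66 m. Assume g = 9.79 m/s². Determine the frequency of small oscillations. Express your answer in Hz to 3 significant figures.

T = 2π√(L/g) = 2π√(1.66/9.79) = 2.587 s, so f = 1/T = 0.387 Hz.

0.387 Hz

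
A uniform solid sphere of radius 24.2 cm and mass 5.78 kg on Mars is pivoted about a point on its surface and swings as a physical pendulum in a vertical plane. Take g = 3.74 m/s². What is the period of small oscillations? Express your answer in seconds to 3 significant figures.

I_cm = (2/5)mr² = 0.1354 kg·m². The pivot is at distance d = 0.242 m from the centre of mass.
By the parallel-axis theorem, I = I_cm + md² = 0.1354 + 0.3385 = 0.4739 kg·m².
T = 2π√(I/(mgd)) = 2π√(0.4739/(5.78 × 3.74 × 0.242)) = 1.89 s.

1.89 s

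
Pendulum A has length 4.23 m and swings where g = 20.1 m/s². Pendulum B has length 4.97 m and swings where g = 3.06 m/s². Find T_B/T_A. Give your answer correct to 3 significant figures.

T = 2π√(L/g), so T_B/T_A = √((L_B/g_B)/(L_A/g_A)) = √((4.97/3.06)/(4.23/20.1)) = 2.78.

2.78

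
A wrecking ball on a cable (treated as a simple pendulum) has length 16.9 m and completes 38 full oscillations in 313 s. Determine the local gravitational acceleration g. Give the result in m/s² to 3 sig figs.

T = 313/38 = 8.237 s.
From T = 2π√(L/g), g = 4π²L/T² = 4π² × 16.9/8.237² = 9.83 m/s².

9.83 m/s²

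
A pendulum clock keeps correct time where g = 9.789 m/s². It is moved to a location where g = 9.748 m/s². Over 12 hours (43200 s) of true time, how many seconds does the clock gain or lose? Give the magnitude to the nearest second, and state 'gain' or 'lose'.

lose 91 s

The clock's period scales as T ∝ 1/√g, so T'/T = √(9.789/9.748) = 1.00210.
In 43200 s of true time the clock registers 43200/1.00210 = 43109.4 s, so it loses 91 s.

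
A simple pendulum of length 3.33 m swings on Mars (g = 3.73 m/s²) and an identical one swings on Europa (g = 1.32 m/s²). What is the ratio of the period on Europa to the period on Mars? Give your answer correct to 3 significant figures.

T ∝ 1/√g, so T₂/T₁ = √(g₁/g₂) = √(3.73/1.32) = 1.68.

1.68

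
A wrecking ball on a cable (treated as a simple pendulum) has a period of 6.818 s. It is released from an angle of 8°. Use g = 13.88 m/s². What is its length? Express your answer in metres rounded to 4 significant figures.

16.34 m

From T = 2π√(L/g), L = gT²/(4π²) = 13.88 × 6.8180²/(4π²) = 16.34 m.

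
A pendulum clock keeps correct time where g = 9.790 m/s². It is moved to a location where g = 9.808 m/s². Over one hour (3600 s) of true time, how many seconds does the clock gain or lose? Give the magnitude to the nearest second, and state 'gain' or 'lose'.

gain 3 s

The clock's period scales as T ∝ 1/√g, so T'/T = √(9.790/9.808) = 0.999082.
In 3600 s of true time the clock registers 3600/0.999082 = 3603.3 s, so it gains 3 s.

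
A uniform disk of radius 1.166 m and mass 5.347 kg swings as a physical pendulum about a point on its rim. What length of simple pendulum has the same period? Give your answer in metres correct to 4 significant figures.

The equivalent simple-pendulum length is L_eq = I/(md), where I is about the pivot and d = 1.1660 m.
I_cm = ½mR² = 3.6348 kg·m², so I = I_cm + md² = 3.6348 + 7.2695 = 10.904 kg·m².
L_eq = 10.904/(5.347 × 1.1660) = 1.749 m.

1.749 m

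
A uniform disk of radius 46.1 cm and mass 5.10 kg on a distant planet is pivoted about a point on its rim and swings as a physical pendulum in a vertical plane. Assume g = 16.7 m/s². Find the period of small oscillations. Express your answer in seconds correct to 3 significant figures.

1.28 s

I_cm = ½mr² = 0.5419 kg·m². The pivot is at distance d = 0.461 m from the centre of mass.
By the parallel-axis theorem, I = I_cm + md² = 0.5419 + 1.084 = 1.626 kg·m².
T = 2π√(I/(mgd)) = 2π√(1.626/(5.10 × 16.7 × 0.461)) = 1.28 s.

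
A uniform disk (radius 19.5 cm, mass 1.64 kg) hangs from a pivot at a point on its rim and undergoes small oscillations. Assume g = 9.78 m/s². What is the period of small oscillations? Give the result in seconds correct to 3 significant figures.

1.09 s

I_cm = ½mr² = 0.03118 kg·m². The pivot is at distance d = 0.195 m from the centre of mass.
By the parallel-axis theorem, I = I_cm + md² = 0.03118 + 0.06236 = 0.09354 kg·m².
T = 2π√(I/(mgd)) = 2π√(0.09354/(1.64 × 9.78 × 0.195)) = 1.09 s.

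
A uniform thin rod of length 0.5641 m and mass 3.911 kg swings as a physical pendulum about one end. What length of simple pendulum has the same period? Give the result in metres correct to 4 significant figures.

0.3761 m

The equivalent simple-pendulum length is L_eq = I/(md), where I is about the pivot and d = 0.28205 m.
I_cm = (1/12)mL² = 0.10371 kg·m², so I = I_cm + md² = 0.10371 + 0.31113 = 0.41484 kg·m².
L_eq = 0.41484/(3.911 × 0.28205) = 0.3761 m.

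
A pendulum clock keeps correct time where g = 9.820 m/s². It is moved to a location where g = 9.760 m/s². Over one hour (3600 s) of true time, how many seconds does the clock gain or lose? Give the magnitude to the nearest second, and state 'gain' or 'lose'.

The clock's period scales as T ∝ 1/√g, so T'/T = √(9.820/9.760) = 1.00307.
In 3600 s of true time the clock registers 3600/1.00307 = 3589.0 s, so it loses 11 s.

lose 11 s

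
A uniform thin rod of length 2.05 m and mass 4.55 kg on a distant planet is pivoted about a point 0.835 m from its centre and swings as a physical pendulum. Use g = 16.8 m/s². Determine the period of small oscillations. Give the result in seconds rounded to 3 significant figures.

1.72 s

For a physical pendulum T = 2π√(I/(mgd)), with d = 0.8350 m from pivot to centre of mass.
I_cm = mL²/12 = 4.55 × 2.05²/12 = 1.593 kg·m²; I = I_cm + md² = 1.593 + 4.55 × 0.8350² = 4.766 kg·m².
T = 2π√(4.766/(4.55 × 16.8 × 0.8350)) = 1.72 s.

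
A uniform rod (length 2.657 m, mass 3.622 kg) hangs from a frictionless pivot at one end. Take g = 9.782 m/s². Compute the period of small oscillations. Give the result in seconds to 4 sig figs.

For a physical pendulum T = 2π√(I/(mgd)), with d = 1.3285 m from pivot to centre of mass.
I_cm = mL²/12 = 3.622 × 2.657²/12 = 2.1308 kg·m²; I = I_cm + md² = 2.1308 + 3.622 × 1.3285² = 8.5233 kg·m².
T = 2π√(8.5233/(3.622 × 9.782 × 1.3285)) = 2.674 s.

2.674 s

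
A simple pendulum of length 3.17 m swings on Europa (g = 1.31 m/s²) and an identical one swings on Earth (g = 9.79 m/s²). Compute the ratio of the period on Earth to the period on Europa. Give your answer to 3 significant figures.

T ∝ 1/√g, so T₂/T₁ = √(g₁/g₂) = √(1.31/9.79) = 0.366.

0.366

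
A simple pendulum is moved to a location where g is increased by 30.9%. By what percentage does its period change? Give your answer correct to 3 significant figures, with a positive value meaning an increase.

T ∝ 1/√g, so T'/T = 1/√(1.309) = 0.8740.
Percentage change in T = (0.8740 − 1) × 100% = -12.6%.

-12.6%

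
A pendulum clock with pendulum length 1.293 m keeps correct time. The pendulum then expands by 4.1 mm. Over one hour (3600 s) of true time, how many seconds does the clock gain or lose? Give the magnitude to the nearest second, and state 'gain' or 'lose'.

T ∝ √L, so T'/T = √(1.29710/1.293) = 1.00158.
In 3600 s of true time the clock registers 3600/1.00158 = 3594.3 s, so it loses 6 s.

lose 6 s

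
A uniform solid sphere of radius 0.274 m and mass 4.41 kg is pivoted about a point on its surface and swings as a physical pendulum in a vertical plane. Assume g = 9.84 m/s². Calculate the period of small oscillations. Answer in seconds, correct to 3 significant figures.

1.24 s

I_cm = (2/5)mr² = 0.1324 kg·m². The pivot is at distance d = 0.274 m from the centre of mass.
By the parallel-axis theorem, I = I_cm + md² = 0.1324 + 0.3311 = 0.4635 kg·m².
T = 2π√(I/(mgd)) = 2π√(0.4635/(4.41 × 9.84 × 0.274)) = 1.24 s.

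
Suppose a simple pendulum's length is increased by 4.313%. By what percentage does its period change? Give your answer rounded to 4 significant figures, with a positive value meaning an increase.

2.134%

T ∝ √L, so T'/T = √(1.0431) = 1.0213.
Percentage change in T = (1.0213 − 1) × 100% = 2.134%.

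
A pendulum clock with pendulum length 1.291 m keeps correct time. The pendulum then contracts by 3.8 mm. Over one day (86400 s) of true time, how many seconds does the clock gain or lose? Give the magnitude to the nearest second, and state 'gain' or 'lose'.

gain 127 s

T ∝ √L, so T'/T = √(1.28720/1.291) = 0.998527.
In 86400 s of true time the clock registers 86400/0.998527 = 86527.4 s, so it gains 127 s.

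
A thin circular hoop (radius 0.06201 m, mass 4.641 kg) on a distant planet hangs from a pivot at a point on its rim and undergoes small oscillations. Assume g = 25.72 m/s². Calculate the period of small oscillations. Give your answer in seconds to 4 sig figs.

0.4363 s

I_cm = mr² = 0.017846 kg·m². The pivot is at distance d = 0.06201 m from the centre of mass.
By the parallel-axis theorem, I = I_cm + md² = 0.017846 + 0.017846 = 0.035692 kg·m².
T = 2π√(I/(mgd)) = 2π√(0.035692/(4.641 × 25.72 × 0.06201)) = 0.4363 s.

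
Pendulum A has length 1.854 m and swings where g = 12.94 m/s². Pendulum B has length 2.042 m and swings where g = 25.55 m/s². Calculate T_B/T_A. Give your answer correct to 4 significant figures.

T = 2π√(L/g), so T_B/T_A = √((L_B/g_B)/(L_A/g_A)) = √((2.042/25.55)/(1.854/12.94)) = 0.7469.

0.7469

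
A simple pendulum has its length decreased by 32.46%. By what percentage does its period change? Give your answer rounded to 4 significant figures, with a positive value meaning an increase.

T ∝ √L, so T'/T = √(0.67540) = 0.82183.
Percentage change in T = (0.82183 − 1) × 100% = -17.82%.

-17.82%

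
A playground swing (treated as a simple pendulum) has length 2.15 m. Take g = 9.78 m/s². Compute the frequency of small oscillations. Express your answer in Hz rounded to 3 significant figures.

0.339 Hz

T = 2π√(L/g) = 2π√(2.15/9.78) = 2.946 s, so f = 1/T = 0.339 Hz.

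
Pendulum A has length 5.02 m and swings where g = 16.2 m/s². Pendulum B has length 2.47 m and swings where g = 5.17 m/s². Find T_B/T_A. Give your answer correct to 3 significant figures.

1.24

T = 2π√(L/g), so T_B/T_A = √((L_B/g_B)/(L_A/g_A)) = √((2.47/5.17)/(5.02/16.2)) = 1.24.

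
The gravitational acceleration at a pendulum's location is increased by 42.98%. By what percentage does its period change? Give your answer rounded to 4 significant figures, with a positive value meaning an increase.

-16.37%

T ∝ 1/√g, so T'/T = 1/√(1.4298) = 0.83630.
Percentage change in T = (0.83630 − 1) × 100% = -16.37%.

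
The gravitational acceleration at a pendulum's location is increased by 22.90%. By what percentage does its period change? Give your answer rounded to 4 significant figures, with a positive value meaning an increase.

T ∝ 1/√g, so T'/T = 1/√(1.2290) = 0.90204.
Percentage change in T = (0.90204 − 1) × 100% = -9.796%.

-9.796%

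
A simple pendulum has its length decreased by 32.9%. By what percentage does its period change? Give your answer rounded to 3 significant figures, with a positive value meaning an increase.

T ∝ √L, so T'/T = √(0.6710) = 0.8191.
Percentage change in T = (0.8191 − 1) × 100% = -18.1%.

-18.1%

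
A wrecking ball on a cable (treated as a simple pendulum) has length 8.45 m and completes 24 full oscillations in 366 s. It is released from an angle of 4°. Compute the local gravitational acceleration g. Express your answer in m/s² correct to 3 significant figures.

1.43 m/s²

T = 366/24 = 15.25 s.
From T = 2π√(L/g), g = 4π²L/T² = 4π² × 8.45/15.25² = 1.43 m/s².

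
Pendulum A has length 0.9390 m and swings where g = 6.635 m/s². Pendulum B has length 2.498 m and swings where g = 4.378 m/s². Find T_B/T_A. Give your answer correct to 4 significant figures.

2.008

T = 2π√(L/g), so T_B/T_A = √((L_B/g_B)/(L_A/g_A)) = √((2.498/4.378)/(0.9390/6.635)) = 2.008.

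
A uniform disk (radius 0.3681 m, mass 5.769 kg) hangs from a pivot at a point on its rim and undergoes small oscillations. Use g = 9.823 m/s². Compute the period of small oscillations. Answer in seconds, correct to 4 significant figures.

I_cm = ½mr² = 0.39084 kg·m². The pivot is at distance d = 0.3681 m from the centre of mass.
By the parallel-axis theorem, I = I_cm + md² = 0.39084 + 0.78169 = 1.1725 kg·m².
T = 2π√(I/(mgd)) = 2π√(1.1725/(5.769 × 9.823 × 0.3681)) = 1.490 s.

1.490 s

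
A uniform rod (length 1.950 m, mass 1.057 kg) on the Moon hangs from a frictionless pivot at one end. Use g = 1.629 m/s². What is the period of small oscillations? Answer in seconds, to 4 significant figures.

5.613 s

For a physical pendulum T = 2π√(I/(mgd)), with d = 0.97500 m from pivot to centre of mass.
I_cm = mL²/12 = 1.057 × 1.950²/12 = 0.33494 kg·m²; I = I_cm + md² = 0.33494 + 1.057 × 0.97500² = 1.3397 kg·m².
T = 2π√(1.3397/(1.057 × 1.629 × 0.97500)) = 5.613 s.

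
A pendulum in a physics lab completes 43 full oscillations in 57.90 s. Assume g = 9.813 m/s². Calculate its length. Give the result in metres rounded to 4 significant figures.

T = 57.90/43 = 1.3465 s.
From T = 2π√(L/g), L = gT²/(4π²) = 9.813 × 1.3465²/(4π²) = 0.4507 m.

0.4507 m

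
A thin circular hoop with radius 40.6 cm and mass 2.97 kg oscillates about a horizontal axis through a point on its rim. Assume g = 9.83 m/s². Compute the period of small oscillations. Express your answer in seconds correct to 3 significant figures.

1.81 s

I_cm = mr² = 0.4896 kg·m². The pivot is at distance d = 0.406 m from the centre of mass.
By the parallel-axis theorem, I = I_cm + md² = 0.4896 + 0.4896 = 0.9791 kg·m².
T = 2π√(I/(mgd)) = 2π√(0.9791/(2.97 × 9.83 × 0.406)) = 1.81 s.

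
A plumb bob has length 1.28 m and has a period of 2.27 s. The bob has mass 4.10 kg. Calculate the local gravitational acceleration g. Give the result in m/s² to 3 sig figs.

From T = 2π√(L/g), g = 4π²L/T² = 4π² × 1.28/2.270² = 9.81 m/s².

9.81 m/s²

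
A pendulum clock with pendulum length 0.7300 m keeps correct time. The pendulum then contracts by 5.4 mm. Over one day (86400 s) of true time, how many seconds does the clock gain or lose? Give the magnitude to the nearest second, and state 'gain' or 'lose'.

T ∝ √L, so T'/T = √(0.72460/0.7300) = 0.996295.
In 86400 s of true time the clock registers 86400/0.996295 = 86721.3 s, so it gains 321 s.

gain 321 s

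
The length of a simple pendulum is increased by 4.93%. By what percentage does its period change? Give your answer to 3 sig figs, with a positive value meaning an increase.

T ∝ √L, so T'/T = √(1.049) = 1.024.
Percentage change in T = (1.024 − 1) × 100% = 2.44%.

2.44%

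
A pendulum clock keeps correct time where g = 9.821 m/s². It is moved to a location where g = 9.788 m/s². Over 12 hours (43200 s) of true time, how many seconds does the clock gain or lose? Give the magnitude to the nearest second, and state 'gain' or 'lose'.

lose 73 s

The clock's period scales as T ∝ 1/√g, so T'/T = √(9.821/9.788) = 1.00168.
In 43200 s of true time the clock registers 43200/1.00168 = 43127.4 s, so it loses 73 s.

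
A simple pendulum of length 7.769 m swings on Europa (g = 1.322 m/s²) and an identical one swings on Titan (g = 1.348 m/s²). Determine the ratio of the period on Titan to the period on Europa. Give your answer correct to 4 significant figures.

0.9903

T ∝ 1/√g, so T₂/T₁ = √(g₁/g₂) = √(1.322/1.348) = 0.9903.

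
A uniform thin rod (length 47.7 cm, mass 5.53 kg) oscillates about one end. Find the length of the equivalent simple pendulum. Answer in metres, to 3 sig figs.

0.318 m

The equivalent simple-pendulum length is L_eq = I/(md), where I is about the pivot and d = 0.2385 m.
I_cm = (1/12)mL² = 0.1049 kg·m², so I = I_cm + md² = 0.1049 + 0.3146 = 0.4194 kg·m².
L_eq = 0.4194/(5.53 × 0.2385) = 0.318 m.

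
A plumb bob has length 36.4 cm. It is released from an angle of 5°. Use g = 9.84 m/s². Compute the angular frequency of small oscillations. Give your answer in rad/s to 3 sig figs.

5.20 rad/s

ω = √(g/L) = √(9.84/0.364) = 5.20 rad/s.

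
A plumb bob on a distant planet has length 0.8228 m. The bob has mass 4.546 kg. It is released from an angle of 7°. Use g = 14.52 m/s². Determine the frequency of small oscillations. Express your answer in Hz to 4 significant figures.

T = 2π√(L/g) = 2π√(0.8228/14.52) = 1.4957 s, so f = 1/T = 0.6686 Hz.

0.6686 Hz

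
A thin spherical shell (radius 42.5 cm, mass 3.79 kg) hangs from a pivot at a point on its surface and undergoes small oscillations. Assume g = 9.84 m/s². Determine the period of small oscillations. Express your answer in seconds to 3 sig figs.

I_cm = (2/3)mr² = 0.4564 kg·m². The pivot is at distance d = 0.425 m from the centre of mass.
By the parallel-axis theorem, I = I_cm + md² = 0.4564 + 0.6846 = 1.141 kg·m².
T = 2π√(I/(mgd)) = 2π√(1.141/(3.79 × 9.84 × 0.425)) = 1.69 s.

1.69 s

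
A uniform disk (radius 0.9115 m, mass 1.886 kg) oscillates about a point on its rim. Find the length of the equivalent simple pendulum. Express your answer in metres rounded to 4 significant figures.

The equivalent simple-pendulum length is L_eq = I/(md), where I is about the pivot and d = 0.91150 m.
I_cm = ½mR² = 0.78347 kg·m², so I = I_cm + md² = 0.78347 + 1.5669 = 2.3504 kg·m².
L_eq = 2.3504/(1.886 × 0.91150) = 1.367 m.

1.367 m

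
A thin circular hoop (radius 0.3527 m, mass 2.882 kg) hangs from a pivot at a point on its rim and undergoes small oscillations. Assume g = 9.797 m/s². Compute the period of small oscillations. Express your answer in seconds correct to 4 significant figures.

I_cm = mr² = 0.35851 kg·m². The pivot is at distance d = 0.3527 m from the centre of mass.
By the parallel-axis theorem, I = I_cm + md² = 0.35851 + 0.35851 = 0.71703 kg·m².
T = 2π√(I/(mgd)) = 2π√(0.71703/(2.882 × 9.797 × 0.3527)) = 1.686 s.

1.686 s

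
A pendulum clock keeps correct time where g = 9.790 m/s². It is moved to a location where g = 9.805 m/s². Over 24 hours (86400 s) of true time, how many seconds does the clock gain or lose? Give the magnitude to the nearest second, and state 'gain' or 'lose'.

The clock's period scales as T ∝ 1/√g, so T'/T = √(9.790/9.805) = 0.999235.
In 86400 s of true time the clock registers 86400/0.999235 = 86466.2 s, so it gains 66 s.

gain 66 s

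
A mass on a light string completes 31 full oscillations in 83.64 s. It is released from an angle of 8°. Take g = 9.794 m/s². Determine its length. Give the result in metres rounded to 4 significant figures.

1.806 m

T = 83.64/31 = 2.6981 s.
From T = 2π√(L/g), L = gT²/(4π²) = 9.794 × 2.6981²/(4π²) = 1.806 m.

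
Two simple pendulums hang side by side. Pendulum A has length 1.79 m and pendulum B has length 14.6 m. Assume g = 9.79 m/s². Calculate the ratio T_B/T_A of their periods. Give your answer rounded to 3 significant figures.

T ∝ √L, so T_B/T_A = √(L_B/L_A) = √(14.6/1.79) = 2.86.

2.86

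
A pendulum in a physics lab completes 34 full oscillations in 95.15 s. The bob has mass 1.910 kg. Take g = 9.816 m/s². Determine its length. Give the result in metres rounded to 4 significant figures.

T = 95.15/34 = 2.7985 s.
From T = 2π√(L/g), L = gT²/(4π²) = 9.816 × 2.7985²/(4π²) = 1.947 m.

1.947 m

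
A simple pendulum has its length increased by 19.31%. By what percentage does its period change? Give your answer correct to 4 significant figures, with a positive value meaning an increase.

T ∝ √L, so T'/T = √(1.1931) = 1.0923.
Percentage change in T = (1.0923 − 1) × 100% = 9.229%.

9.229%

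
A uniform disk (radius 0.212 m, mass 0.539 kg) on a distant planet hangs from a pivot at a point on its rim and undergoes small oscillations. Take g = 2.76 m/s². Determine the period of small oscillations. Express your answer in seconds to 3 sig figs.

I_cm = ½mr² = 0.01211 kg·m². The pivot is at distance d = 0.212 m from the centre of mass.
By the parallel-axis theorem, I = I_cm + md² = 0.01211 + 0.02422 = 0.03634 kg·m².
T = 2π√(I/(mgd)) = 2π√(0.03634/(0.539 × 2.76 × 0.212)) = 2.13 s.

2.13 s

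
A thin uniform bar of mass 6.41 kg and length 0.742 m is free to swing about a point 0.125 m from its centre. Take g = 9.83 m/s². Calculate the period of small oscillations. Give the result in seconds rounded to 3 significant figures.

1.41 s

For a physical pendulum T = 2π√(I/(mgd)), with d = 0.1250 m from pivot to centre of mass.
I_cm = mL²/12 = 6.41 × 0.742²/12 = 0.2941 kg·m²; I = I_cm + md² = 0.2941 + 6.41 × 0.1250² = 0.3942 kg·m².
T = 2π√(0.3942/(6.41 × 9.83 × 0.1250)) = 1.41 s.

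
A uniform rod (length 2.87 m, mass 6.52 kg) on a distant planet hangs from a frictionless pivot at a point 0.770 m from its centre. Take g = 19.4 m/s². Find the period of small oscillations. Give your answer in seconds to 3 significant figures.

1.84 s

For a physical pendulum T = 2π√(I/(mgd)), with d = 0.7700 m from pivot to centre of mass.
I_cm = mL²/12 = 6.52 × 2.87²/12 = 4.475 kg·m²; I = I_cm + md² = 4.475 + 6.52 × 0.7700² = 8.341 kg·m².
T = 2π√(8.341/(6.52 × 19.4 × 0.7700)) = 1.84 s.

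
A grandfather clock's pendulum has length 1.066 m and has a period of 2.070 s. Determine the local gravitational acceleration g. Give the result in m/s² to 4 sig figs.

9.821 m/s²

From T = 2π√(L/g), g = 4π²L/T² = 4π² × 1.066/2.0700² = 9.821 m/s².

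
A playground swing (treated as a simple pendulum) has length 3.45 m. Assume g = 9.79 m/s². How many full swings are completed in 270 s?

T = 2π√(L/g) = 2π√(3.45/9.79) = 3.730 s.
Number of complete oscillations = ⌊270/3.730⌋ = ⌊72.39⌋ = 72.

72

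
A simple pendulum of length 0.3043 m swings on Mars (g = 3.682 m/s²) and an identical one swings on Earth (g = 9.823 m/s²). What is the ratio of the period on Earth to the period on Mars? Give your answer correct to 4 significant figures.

0.6122

T ∝ 1/√g, so T₂/T₁ = √(g₁/g₂) = √(3.682/9.823) = 0.6122.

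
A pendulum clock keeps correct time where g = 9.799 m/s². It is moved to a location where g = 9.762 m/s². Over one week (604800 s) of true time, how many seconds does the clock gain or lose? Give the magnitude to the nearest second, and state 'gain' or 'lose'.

lose 1143 s

The clock's period scales as T ∝ 1/√g, so T'/T = √(9.799/9.762) = 1.00189.
In 604800 s of true time the clock registers 604800/1.00189 = 603657.1 s, so it loses 1143 s.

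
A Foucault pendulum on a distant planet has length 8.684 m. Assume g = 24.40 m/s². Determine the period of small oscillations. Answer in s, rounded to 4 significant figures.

3.748 s

T = 2π√(L/g) = 2π√(8.684/24.40) = 2π × 0.59657 = 3.748 s.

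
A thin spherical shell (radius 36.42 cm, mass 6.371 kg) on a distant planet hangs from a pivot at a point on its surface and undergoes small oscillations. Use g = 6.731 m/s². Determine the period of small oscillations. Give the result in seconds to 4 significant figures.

1.887 s

I_cm = (2/3)mr² = 0.56337 kg·m². The pivot is at distance d = 0.3642 m from the centre of mass.
By the parallel-axis theorem, I = I_cm + md² = 0.56337 + 0.84506 = 1.4084 kg·m².
T = 2π√(I/(mgd)) = 2π√(1.4084/(6.371 × 6.731 × 0.3642)) = 1.887 s.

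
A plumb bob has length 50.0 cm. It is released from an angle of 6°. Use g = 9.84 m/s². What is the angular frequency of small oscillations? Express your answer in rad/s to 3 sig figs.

4.44 rad/s

ω = √(g/L) = √(9.84/0.500) = 4.44 rad/s.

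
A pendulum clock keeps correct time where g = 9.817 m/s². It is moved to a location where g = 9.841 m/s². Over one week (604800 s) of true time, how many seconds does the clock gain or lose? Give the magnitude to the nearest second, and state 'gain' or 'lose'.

The clock's period scales as T ∝ 1/√g, so T'/T = √(9.817/9.841) = 0.998780.
In 604800 s of true time the clock registers 604800/0.998780 = 605538.8 s, so it gains 739 s.

gain 739 s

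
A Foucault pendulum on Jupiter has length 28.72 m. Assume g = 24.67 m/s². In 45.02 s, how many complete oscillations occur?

6

T = 2π√(L/g) = 2π√(28.72/24.67) = 6.7793 s.
Number of complete oscillations = ⌊45.02/6.7793⌋ = ⌊6.6408⌋ = 6.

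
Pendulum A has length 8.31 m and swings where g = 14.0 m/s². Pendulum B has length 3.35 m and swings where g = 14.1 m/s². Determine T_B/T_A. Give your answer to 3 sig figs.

T = 2π√(L/g), so T_B/T_A = √((L_B/g_B)/(L_A/g_A)) = √((3.35/14.1)/(8.31/14.0)) = 0.633.

0.633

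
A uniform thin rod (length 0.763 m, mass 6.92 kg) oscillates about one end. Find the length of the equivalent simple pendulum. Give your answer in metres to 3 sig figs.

0.509 m

The equivalent simple-pendulum length is L_eq = I/(md), where I is about the pivot and d = 0.3815 m.
I_cm = (1/12)mL² = 0.3357 kg·m², so I = I_cm + md² = 0.3357 + 1.007 = 1.343 kg·m².
L_eq = 1.343/(6.92 × 0.3815) = 0.509 m.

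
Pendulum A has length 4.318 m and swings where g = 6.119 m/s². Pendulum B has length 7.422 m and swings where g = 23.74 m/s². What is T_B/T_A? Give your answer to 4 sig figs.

0.6656

T = 2π√(L/g), so T_B/T_A = √((L_B/g_B)/(L_A/g_A)) = √((7.422/23.74)/(4.318/6.119)) = 0.6656.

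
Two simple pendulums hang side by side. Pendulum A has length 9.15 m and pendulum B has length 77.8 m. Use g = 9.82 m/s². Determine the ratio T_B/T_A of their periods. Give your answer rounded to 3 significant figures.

T ∝ √L, so T_B/T_A = √(L_B/L_A) = √(77.8/9.15) = 2.92.

2.92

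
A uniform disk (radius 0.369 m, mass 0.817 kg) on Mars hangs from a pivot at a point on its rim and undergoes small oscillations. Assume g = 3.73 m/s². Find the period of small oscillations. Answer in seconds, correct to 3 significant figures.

I_cm = ½mr² = 0.05562 kg·m². The pivot is at distance d = 0.369 m from the centre of mass.
By the parallel-axis theorem, I = I_cm + md² = 0.05562 + 0.1112 = 0.1669 kg·m².
T = 2π√(I/(mgd)) = 2π√(0.1669/(0.817 × 3.73 × 0.369)) = 2.42 s.

2.42 s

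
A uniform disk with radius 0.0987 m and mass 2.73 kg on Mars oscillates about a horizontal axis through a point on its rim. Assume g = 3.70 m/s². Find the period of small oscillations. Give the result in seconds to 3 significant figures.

1.26 s

I_cm = ½mr² = 0.01330 kg·m². The pivot is at distance d = 0.0987 m from the centre of mass.
By the parallel-axis theorem, I = I_cm + md² = 0.01330 + 0.02659 = 0.03989 kg·m².
T = 2π√(I/(mgd)) = 2π√(0.03989/(2.73 × 3.70 × 0.0987)) = 1.26 s.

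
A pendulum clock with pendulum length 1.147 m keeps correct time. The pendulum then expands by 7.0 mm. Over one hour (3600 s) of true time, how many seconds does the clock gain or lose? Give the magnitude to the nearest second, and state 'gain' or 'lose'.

T ∝ √L, so T'/T = √(1.15400/1.147) = 1.00305.
In 3600 s of true time the clock registers 3600/1.00305 = 3589.1 s, so it loses 11 s.

lose 11 s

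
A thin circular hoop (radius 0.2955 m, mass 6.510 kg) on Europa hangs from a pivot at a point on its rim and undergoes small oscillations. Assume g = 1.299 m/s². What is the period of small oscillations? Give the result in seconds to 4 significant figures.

I_cm = mr² = 0.56845 kg·m². The pivot is at distance d = 0.2955 m from the centre of mass.
By the parallel-axis theorem, I = I_cm + md² = 0.56845 + 0.56845 = 1.1369 kg·m².
T = 2π√(I/(mgd)) = 2π√(1.1369/(6.510 × 1.299 × 0.2955)) = 4.238 s.

4.238 s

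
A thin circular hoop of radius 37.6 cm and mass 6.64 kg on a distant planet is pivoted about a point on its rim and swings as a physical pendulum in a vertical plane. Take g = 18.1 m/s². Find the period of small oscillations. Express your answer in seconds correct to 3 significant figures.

I_cm = mr² = 0.9387 kg·m². The pivot is at distance d = 0.376 m from the centre of mass.
By the parallel-axis theorem, I = I_cm + md² = 0.9387 + 0.9387 = 1.877 kg·m².
T = 2π√(I/(mgd)) = 2π√(1.877/(6.64 × 18.1 × 0.376)) = 1.28 s.

1.28 s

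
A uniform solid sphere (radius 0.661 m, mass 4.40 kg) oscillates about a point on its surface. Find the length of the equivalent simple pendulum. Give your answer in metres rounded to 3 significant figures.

0.925 m

The equivalent simple-pendulum length is L_eq = I/(md), where I is about the pivot and d = 0.6610 m.
I_cm = (2/5)mR² = 0.7690 kg·m², so I = I_cm + md² = 0.7690 + 1.922 = 2.691 kg·m².
L_eq = 2.691/(4.40 × 0.6610) = 0.925 m.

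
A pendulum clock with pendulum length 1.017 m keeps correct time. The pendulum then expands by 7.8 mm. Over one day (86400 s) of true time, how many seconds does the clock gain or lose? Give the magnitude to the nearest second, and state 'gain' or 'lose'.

T ∝ √L, so T'/T = √(1.02480/1.017) = 1.00383.
In 86400 s of true time the clock registers 86400/1.00383 = 86070.6 s, so it loses 329 s.

lose 329 s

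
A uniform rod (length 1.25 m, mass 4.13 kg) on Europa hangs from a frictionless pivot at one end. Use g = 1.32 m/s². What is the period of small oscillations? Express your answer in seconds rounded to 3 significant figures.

For a physical pendulum T = 2π√(I/(mgd)), with d = 0.6250 m from pivot to centre of mass.
I_cm = mL²/12 = 4.13 × 1.25²/12 = 0.5378 kg·m²; I = I_cm + md² = 0.5378 + 4.13 × 0.6250² = 2.151 kg·m².
T = 2π√(2.151/(4.13 × 1.32 × 0.6250)) = 4.99 s.

4.99 s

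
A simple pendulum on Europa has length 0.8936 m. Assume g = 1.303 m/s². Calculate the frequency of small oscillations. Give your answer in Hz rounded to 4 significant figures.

T = 2π√(L/g) = 2π√(0.8936/1.303) = 5.2033 s, so f = 1/T = 0.1922 Hz.

0.1922 Hz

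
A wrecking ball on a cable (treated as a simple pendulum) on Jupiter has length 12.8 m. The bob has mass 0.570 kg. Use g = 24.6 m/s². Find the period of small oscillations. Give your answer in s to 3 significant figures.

4.53 s

T = 2π√(L/g) = 2π√(12.8/24.6) = 2π × 0.7213 = 4.53 s.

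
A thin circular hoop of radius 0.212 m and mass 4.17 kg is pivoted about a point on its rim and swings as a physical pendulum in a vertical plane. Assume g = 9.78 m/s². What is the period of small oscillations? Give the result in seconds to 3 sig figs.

I_cm = mr² = 0.1874 kg·m². The pivot is at distance d = 0.212 m from the centre of mass.
By the parallel-axis theorem, I = I_cm + md² = 0.1874 + 0.1874 = 0.3748 kg·m².
T = 2π√(I/(mgd)) = 2π√(0.3748/(4.17 × 9.78 × 0.212)) = 1.31 s.

1.31 s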